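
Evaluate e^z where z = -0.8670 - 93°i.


e^-0.8670 = 0.4202
cos(-93°) = -0.0523
sin(-93°) = -0.9986
Real = 0.4202*(-0.0523) = -0.0220
Imag = 0.4202*(-0.9986) = -0.4196

-0.0220 - 0.4196i


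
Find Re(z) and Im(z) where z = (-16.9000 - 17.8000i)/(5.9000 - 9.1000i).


Multiply by conjugate: (-16.9000 - 17.8000i)(5.9000 + 9.1000i) / (5.9^2 + (-9.1)^2)
Numerator real = -16.9*5.9 - (17.8)*(-9.1) = 62.27
Numerator imag = -17.8*5.9 - (-16.9)*(-9.1) = -258.81
Denominator = 117.62
Re(z) = 62.27/117.62 = 0.5294
Im(z) = -258.81/117.62 = -2.2004

Re(z) = 0.5294, Im(z) = -2.2004


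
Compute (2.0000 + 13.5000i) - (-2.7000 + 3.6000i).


Real: 2 + 2.7 = 4.7
Imag: 13.5 - 3.6 = 9.9

4.7000 + 9.9000i


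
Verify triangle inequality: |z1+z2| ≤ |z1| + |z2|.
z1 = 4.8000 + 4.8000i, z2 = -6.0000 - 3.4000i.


|z1| = sqrt(4.8^2 + 4.8^2) = sqrt(46.08) = 6.7882
|z2| = sqrt((-6)^2 + (-3.4)^2) = sqrt(47.56) = 6.8964
z1+z2 = -1.2000 + 1.4000i
|z1+z2| = sqrt(3.4) = 1.8439
|z1|+|z2| = 6.7882 + 6.8964 = 13.6846

|z1+z2| = 1.8439 ≤ |z1|+|z2| = 13.6846 (verified)


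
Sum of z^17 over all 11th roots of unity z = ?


The roots are w_k = w^k with w = e^(2*pi*i/11), and (w^k)^17 = (w^17)^k.
So S = 1 + u + u^2 + ... + u^(10) with u = w^17.
17 = 1*11 + 6, so 17 is not a multiple of 11: u = (w^11)^1 * w^6 = w^6 ≠ 1 (w is a primitive 11th root), while u^11 = (w^11)^17 = 1.
Geometric series: S = (1 - u^11)/(1 - u) = (1 - 1)/(1 - u) = 0

S = 0


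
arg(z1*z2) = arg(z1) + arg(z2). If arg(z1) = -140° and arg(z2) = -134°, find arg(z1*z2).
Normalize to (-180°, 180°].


arg(z1*z2) = -140° - 134° = -274°
Normalized to (-180°, 180°]: 86°

86°


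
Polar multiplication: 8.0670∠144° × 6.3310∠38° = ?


r = 8.0670 * 6.3310 = 51.0722
theta = 144° + 38° = 182° = 182° (mod 360)

51.0722 cis(182°)


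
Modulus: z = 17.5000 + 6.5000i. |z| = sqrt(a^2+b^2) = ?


|z| = sqrt(17.5^2 + 6.5^2) = sqrt(306.25 + 42.25) = sqrt(348.5) = 18.6682

|z| = 18.6682


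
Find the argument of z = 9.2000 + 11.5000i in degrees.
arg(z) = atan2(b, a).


Re = 9.2, Im = 11.5
arg = atan2(11.5, 9.2) = 51.3402 degrees

arg(z) = 51.3402 degrees


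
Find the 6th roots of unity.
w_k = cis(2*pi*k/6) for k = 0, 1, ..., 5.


The 6th roots of unity are cis(360k/6°) for k=0..5
Angle step = 360/6 = 60°
Primitive root: cis(60°)
Primitive root = 0.5000 + 0.8660i

6 roots at angles: 0°, 60°, 120°, 180°, 240°, 300°


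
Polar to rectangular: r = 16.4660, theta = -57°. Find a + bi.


a = 16.4660*cos(-57°) = 16.4660*0.54464 = 8.9680
b = 16.4660*sin(-57°) = 16.4660*(-0.83867) = -13.8095

8.9680 - 13.8095i


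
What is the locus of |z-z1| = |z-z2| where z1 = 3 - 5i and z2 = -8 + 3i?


Equal distances means the locus is the perpendicular bisector of z1 and z2.
Midpoint = ((3+(-8))/2, (-5+3)/2) = (-2.5000, -1.0000)

Perpendicular bisector through (-2.5000, -1.0000)


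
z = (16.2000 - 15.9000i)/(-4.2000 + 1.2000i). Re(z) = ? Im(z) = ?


Multiply by conjugate: (16.2000 - 15.9000i)(-4.2000 - 1.2000i) / ((-4.2)^2 + 1.2^2)
Numerator real = 16.2*(-4.2) - (15.9)*1.2 = -87.12
Numerator imag = -15.9*(-4.2) - 16.2*1.2 = 47.34
Denominator = 19.08
Re(z) = -87.12/19.08 = -4.5660
Im(z) = 47.34/19.08 = 2.4811

Re(z) = -4.5660, Im(z) = 2.4811


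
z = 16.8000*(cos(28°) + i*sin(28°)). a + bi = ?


a = 16.8000*cos(28°) = 16.8000*0.882948 = 14.8335
b = 16.8000*sin(28°) = 16.8000*0.46947 = 7.8871

14.8335 + 7.8871i


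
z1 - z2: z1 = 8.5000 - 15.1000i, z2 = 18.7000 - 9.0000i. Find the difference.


Real: 8.5 - 18.7 = -10.2
Imag: -15.1 + 9 = -6.1

-10.2000 - 6.1000i


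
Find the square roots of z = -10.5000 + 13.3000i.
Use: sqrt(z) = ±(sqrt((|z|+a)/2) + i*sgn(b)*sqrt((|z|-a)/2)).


|z| = sqrt(110.25+176.89) = 16.9452
sqrt((|z|+a)/2) = sqrt((16.9452+(-10.5))/2) = sqrt(3.2226) = 1.7952
sqrt((|z|-a)/2) = sqrt((16.9452-(-10.5))/2) = sqrt(13.7226) = 3.7044

±(1.7952 + 3.7044i) i.e. 1.7952 + 3.7044i and -1.7952 - 3.7044i


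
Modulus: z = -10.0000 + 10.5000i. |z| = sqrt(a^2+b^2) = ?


|z| = sqrt((-10)^2 + 10.5^2) = sqrt(100 + 110.25) = sqrt(210.25) = 14.5000

|z| = 14.5000


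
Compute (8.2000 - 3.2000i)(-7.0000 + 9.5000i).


Real = 8.2*(-7) - (-3.2)*9.5 = -57.4 - (-30.4) = -27
Imag = 8.2*9.5 - (7)*(-3.2) = 77.9 + 22.4 = 100.3

-27.0000 + 100.3000i


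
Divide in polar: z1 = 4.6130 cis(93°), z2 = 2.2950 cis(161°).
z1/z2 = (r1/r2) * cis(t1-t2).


r = 4.6130 / 2.2950 = 2.0100
theta = 93° - 161° = -68° = 292° (mod 360)

2.0100 cis(292°)


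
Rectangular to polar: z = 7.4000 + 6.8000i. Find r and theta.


r = sqrt(54.76+46.24) = sqrt(101) = 10.0499
theta = atan2(6.8, 7.4) = 42.5805 degrees

r = 10.0499, theta = 42.5805 degrees


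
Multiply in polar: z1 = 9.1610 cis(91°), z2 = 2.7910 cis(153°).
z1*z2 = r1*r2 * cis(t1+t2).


r = 9.1610 * 2.7910 = 25.5684
theta = 91° + 153° = 244° = 244° (mod 360)

25.5684 cis(244°)


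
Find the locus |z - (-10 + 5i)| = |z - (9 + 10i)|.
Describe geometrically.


Equal distances means the locus is the perpendicular bisector of z1 and z2.
Midpoint = ((-10+9)/2, (5+10)/2) = (-0.5000, 7.5000)

Perpendicular bisector through (-0.5000, 7.5000)


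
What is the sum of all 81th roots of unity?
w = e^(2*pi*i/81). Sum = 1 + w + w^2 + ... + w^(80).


The sum of all 81th roots of unity is 0.
Geometric series: (1 - w^81)/(1 - w) = (1-1)/(1-w) = 0 since w^81 = 1, w ≠ 1.
Alternatively: coefficient of z^80 in z^81 - 1 is 0.

0


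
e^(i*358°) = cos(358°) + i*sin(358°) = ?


cos(358°) = 0.9994
sin(358°) = -0.0349

e^(i*358°) = 0.9994 - 0.0349i


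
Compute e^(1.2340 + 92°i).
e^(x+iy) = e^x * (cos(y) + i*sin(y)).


e^1.2340 = 3.4349
cos(92°) = -0.0349
sin(92°) = 0.9994
Real = 3.4349*(-0.0349) = -0.1199
Imag = 3.4349*0.9994 = 3.4328

-0.1199 + 3.4328i


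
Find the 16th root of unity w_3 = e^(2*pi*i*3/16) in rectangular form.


Angle = 360*3/16 = 67.5°
a = cos(67.5°) = 0.3827
b = sin(67.5°) = 0.9239

0.3827 + 0.9239i


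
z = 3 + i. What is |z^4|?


|z| = sqrt(9+1) = sqrt(10) = 3.1623
|z^4| = |z|^4 = (sqrt(10))^4 = 10^2 = 100

|z^4| = 100


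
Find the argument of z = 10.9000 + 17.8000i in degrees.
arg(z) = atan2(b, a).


Re = 10.9, Im = 17.8
arg = atan2(17.8, 10.9) = 58.5184 degrees

arg(z) = 58.5184 degrees


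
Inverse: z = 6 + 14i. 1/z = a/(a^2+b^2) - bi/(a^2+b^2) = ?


|z|^2 = 36+196 = 232
1/z = (6 - 14i)/232

1/z = 0.0259 - 0.0603i


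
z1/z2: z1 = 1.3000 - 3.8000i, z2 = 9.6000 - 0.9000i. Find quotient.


Conjugate of z2 = 9.6000 + 0.9000i
Numerator: (1.3000 - 3.8000i)(9.6000 + 0.9000i) = 15.9000 - 35.3100i
Denominator: 9.6^2 + (-0.9)^2 = 92.97
Result = (15.9000 - 35.3100i)/92.97

0.1710 - 0.3798i


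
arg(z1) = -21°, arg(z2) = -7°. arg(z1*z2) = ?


arg(z1*z2) = -21° - 7° = -28°
Normalized to (-180°, 180°]: -28°

-28°


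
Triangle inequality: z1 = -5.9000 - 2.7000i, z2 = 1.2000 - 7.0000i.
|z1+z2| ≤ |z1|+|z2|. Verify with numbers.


|z1| = sqrt((-5.9)^2 + (-2.7)^2) = sqrt(42.1) = 6.4885
|z2| = sqrt(1.2^2 + (-7)^2) = sqrt(50.44) = 7.1021
z1+z2 = -4.7000 - 9.7000i
|z1+z2| = sqrt(116.18) = 10.7787
|z1|+|z2| = 6.4885 + 7.1021 = 13.5906

|z1+z2| = 10.7787 ≤ |z1|+|z2| = 13.5906 (verified)


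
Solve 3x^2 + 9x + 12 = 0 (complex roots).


disc = 9^2 - 4*3*12 = 81 - 144 = -63
sqrt(|disc|) = sqrt(63) = 7.9373
Real part = -9/(2*3) = -1.5000
Imag part = 7.9373/(2*3) = 1.3229

-1.5000 ± 1.3229i


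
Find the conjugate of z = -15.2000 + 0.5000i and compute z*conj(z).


z_bar = -15.2000 - 0.5000i
z*z_bar = (-15.2)^2 + 0.5^2 = 231.04 + 0.25 = 231.29

z_bar = -15.2000 - 0.5000i, z*z_bar = 231.29


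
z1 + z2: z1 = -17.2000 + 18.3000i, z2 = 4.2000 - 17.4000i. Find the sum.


Real: -17.2 + 4.2 = -13
Imag: 18.3 - 17.4 = 0.9

-13.0000 + 0.9000i


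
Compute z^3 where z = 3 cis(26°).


r^3 = 3^3 = 27
n*theta = 3*26° = 78° = 78° (mod 360)
a = 27*cos(78°) = 5.6136
b = 27*sin(78°) = 26.4100

27 cis(78°) = 5.6136 + 26.4100i


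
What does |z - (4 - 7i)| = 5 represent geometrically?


|z - z0| = r is a circle with center z0 and radius r.
Center = (4, -7), radius = 5

Circle with center (4, -7) and radius 5


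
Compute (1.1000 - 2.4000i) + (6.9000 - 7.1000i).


Real: 1.1 + 6.9 = 8
Imag: -2.4 - 7.1 = -9.5

8.0000 - 9.5000i


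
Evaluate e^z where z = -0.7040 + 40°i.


e^-0.7040 = 0.4946
cos(40°) = 0.766
sin(40°) = 0.6428
Real = 0.4946*0.766 = 0.3789
Imag = 0.4946*0.6428 = 0.3179

0.3789 + 0.3179i


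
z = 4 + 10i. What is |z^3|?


|z| = sqrt(16+100) = sqrt(116) = 10.7703
|z^3| = |z|^3 = (sqrt(116))^3 = 116*sqrt(116)

|z^3| = 116*sqrt(116) ≈ 1249.3582


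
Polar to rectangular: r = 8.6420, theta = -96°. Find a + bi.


a = 8.6420*cos(-96°) = 8.6420*(-0.10453) = -0.9033
b = 8.6420*sin(-96°) = 8.6420*(-0.994522) = -8.5947

-0.9033 - 8.5947i


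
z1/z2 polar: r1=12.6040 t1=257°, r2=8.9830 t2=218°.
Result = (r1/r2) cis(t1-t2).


r = 12.6040 / 8.9830 = 1.4031
theta = 257° - 218° = 39° = 39° (mod 360)

1.4031 cis(39°)


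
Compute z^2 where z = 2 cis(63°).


r^2 = 2^2 = 4
n*theta = 2*63° = 126° = 126° (mod 360)
a = 4*cos(126°) = -2.3511
b = 4*sin(126°) = 3.2361

4 cis(126°) = -2.3511 + 3.2361i


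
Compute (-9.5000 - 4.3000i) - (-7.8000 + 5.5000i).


Real: -9.5 + 7.8 = -1.7
Imag: -4.3 - 5.5 = -9.8

-1.7000 - 9.8000i


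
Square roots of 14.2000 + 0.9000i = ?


|z| = sqrt(201.64+0.81) = 14.2285
sqrt((|z|+a)/2) = sqrt((14.2285+14.2)/2) = sqrt(14.2142) = 3.7702
sqrt((|z|-a)/2) = sqrt((14.2285-14.2)/2) = sqrt(0.0142) = 0.1194

±(3.7702 + 0.1194i) i.e. 3.7702 + 0.1194i and -3.7702 - 0.1194i


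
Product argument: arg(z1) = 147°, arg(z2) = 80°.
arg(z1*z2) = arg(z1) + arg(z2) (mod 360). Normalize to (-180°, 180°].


arg(z1*z2) = 147° + 80° = 227°
Normalized to (-180°, 180°]: -133°

-133°


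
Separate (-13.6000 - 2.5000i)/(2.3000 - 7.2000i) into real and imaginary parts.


Multiply by conjugate: (-13.6000 - 2.5000i)(2.3000 + 7.2000i) / (2.3^2 + (-7.2)^2)
Numerator real = -13.6*2.3 - (2.5)*(-7.2) = -13.28
Numerator imag = -2.5*2.3 - (-13.6)*(-7.2) = -103.67
Denominator = 57.13
Re(z) = -13.28/57.13 = -0.2325
Im(z) = -103.67/57.13 = -1.8146

Re(z) = -0.2325, Im(z) = -1.8146


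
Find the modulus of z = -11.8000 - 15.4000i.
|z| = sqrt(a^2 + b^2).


|z| = sqrt((-11.8)^2 + (-15.4)^2) = sqrt(139.24 + 237.16) = sqrt(376.4) = 19.4010

|z| = 19.4010


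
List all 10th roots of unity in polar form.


The 10th roots of unity are cis(360k/10°) for k=0..9
Angle step = 360/10 = 36°
Primitive root: cis(36°)
Primitive root = 0.8090 + 0.5878i

10 roots at angles: 0°, 36°, 72°, 108°, 144°, 180°, 216°, 252°, 288°, 324°


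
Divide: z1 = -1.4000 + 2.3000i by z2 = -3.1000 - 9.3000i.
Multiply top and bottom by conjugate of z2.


Conjugate of z2 = -3.1000 + 9.3000i
Numerator: (-1.4000 + 2.3000i)(-3.1000 + 9.3000i) = -17.0500 - 20.1500i
Denominator: (-3.1)^2 + (-9.3)^2 = 96.1
Result = (-17.0500 - 20.1500i)/96.1

-0.1774 - 0.2097i


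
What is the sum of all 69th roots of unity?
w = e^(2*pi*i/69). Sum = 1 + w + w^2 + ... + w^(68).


The sum of all 69th roots of unity is 0.
Geometric series: (1 - w^69)/(1 - w) = (1-1)/(1-w) = 0 since w^69 = 1, w ≠ 1.
Alternatively: coefficient of z^68 in z^69 - 1 is 0.

0


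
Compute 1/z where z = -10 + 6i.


|z|^2 = 100+36 = 136
1/z = (-10 - 6i)/136

1/z = -0.0735 - 0.0441i


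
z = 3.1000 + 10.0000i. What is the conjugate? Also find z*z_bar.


z_bar = 3.1000 - 10.0000i
z*z_bar = 3.1^2 + 10^2 = 9.61 + 100 = 109.61

z_bar = 3.1000 - 10.0000i, z*z_bar = 109.61


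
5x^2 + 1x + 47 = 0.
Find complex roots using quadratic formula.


disc = 1^2 - 4*5*47 = 1 - 940 = -939
sqrt(|disc|) = sqrt(939) = 30.6431
Real part = -1/(2*5) = -0.1000
Imag part = 30.6431/(2*5) = 3.0643

-0.1000 ± 3.0643i


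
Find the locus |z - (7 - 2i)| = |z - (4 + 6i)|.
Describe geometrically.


Equal distances means the locus is the perpendicular bisector of z1 and z2.
Midpoint = ((7+4)/2, (-2+6)/2) = (5.5000, 2.0000)

Perpendicular bisector through (5.5000, 2.0000)


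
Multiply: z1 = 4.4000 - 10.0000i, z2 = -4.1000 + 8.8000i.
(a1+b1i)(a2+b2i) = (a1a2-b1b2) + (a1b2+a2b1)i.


Real = 4.4*(-4.1) - (-10)*8.8 = -18.04 - (-88) = 69.96
Imag = 4.4*8.8 - (4.1)*(-10) = 38.72 + 41 = 79.72

69.9600 + 79.7200i


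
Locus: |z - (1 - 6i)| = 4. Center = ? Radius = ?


|z - z0| = r is a circle with center z0 and radius r.
Center = (1, -6), radius = 4

Circle with center (1, -6) and radius 4


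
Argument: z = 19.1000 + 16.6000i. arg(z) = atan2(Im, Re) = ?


Re = 19.1, Im = 16.6
arg = atan2(16.6, 19.1) = 40.9942 degrees

arg(z) = 40.9942 degrees


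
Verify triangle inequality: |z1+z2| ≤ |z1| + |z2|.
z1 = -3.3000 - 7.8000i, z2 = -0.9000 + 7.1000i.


|z1| = sqrt((-3.3)^2 + (-7.8)^2) = sqrt(71.73) = 8.4694
|z2| = sqrt((-0.9)^2 + 7.1^2) = sqrt(51.22) = 7.1568
z1+z2 = -4.2000 - 0.7000i
|z1+z2| = sqrt(18.13) = 4.2579
|z1|+|z2| = 8.4694 + 7.1568 = 15.6262

|z1+z2| = 4.2579 ≤ |z1|+|z2| = 15.6262 (verified)


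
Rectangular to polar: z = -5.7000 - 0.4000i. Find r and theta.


r = sqrt(32.49+0.16) = sqrt(32.65) = 5.7140
theta = atan2(-0.4, -5.7) = -175.9858 degrees

r = 5.7140, theta = -175.9858 degrees


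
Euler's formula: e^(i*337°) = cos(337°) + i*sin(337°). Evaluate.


cos(337°) = 0.9205
sin(337°) = -0.3907

e^(i*337°) = 0.9205 - 0.3907i


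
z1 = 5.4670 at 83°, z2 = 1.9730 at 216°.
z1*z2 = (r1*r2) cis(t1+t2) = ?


r = 5.4670 * 1.9730 = 10.7864
theta = 83° + 216° = 299° = 299° (mod 360)

10.7864 cis(299°)


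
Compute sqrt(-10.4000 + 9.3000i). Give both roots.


|z| = sqrt(108.16+86.49) = 13.9517
sqrt((|z|+a)/2) = sqrt((13.9517+(-10.4))/2) = sqrt(1.7759) = 1.3326
sqrt((|z|-a)/2) = sqrt((13.9517-(-10.4))/2) = sqrt(12.1759) = 3.4894

±(1.3326 + 3.4894i) i.e. 1.3326 + 3.4894i and -1.3326 - 3.4894i


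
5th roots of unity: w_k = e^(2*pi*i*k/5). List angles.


The 5th roots of unity are cis(360k/5°) for k=0..4
Angle step = 360/5 = 72°
Primitive root: cis(72°)
Primitive root = 0.3090 + 0.9511i

5 roots at angles: 0°, 72°, 144°, 216°, 288°


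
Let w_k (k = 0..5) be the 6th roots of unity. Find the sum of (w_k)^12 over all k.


The roots are w_k = w^k with w = e^(2*pi*i/6), and (w^k)^12 = (w^12)^k.
So S = 1 + u + u^2 + ... + u^(5) with u = w^12.
12 = 2*6 + 0, so 12 is a multiple of 6 and u = (w^6)^2 = 1.
Every one of the 6 terms equals 1: S = 6

S = 6


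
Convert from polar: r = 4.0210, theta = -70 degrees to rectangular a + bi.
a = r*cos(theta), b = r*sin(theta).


a = 4.0210*cos(-70°) = 4.0210*0.34202 = 1.3753
b = 4.0210*sin(-70°) = 4.0210*(-0.9397) = -3.7785

1.3753 - 3.7785i


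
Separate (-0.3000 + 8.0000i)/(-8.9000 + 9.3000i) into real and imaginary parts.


Multiply by conjugate: (-0.3000 + 8.0000i)(-8.9000 - 9.3000i) / ((-8.9)^2 + 9.3^2)
Numerator real = -0.3*(-8.9) + 8*9.3 = 77.07
Numerator imag = 8*(-8.9) - (-0.3)*9.3 = -68.41
Denominator = 165.7
Re(z) = 77.07/165.7 = 0.4651
Im(z) = -68.41/165.7 = -0.4129

Re(z) = 0.4651, Im(z) = -0.4129


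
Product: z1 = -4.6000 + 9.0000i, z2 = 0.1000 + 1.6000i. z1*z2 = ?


Real = -4.6*0.1 - 9*1.6 = -0.46 - 14.4 = -14.86
Imag = -4.6*1.6 + 0.1*9 = -7.36 + 0.9 = -6.46

-14.8600 - 6.4600i


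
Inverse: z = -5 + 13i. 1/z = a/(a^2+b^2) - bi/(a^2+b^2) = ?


|z|^2 = 25+169 = 194
1/z = (-5 - 13i)/194

1/z = -0.0258 - 0.0670i


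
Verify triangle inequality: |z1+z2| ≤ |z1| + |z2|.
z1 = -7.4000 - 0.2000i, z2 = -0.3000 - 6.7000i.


|z1| = sqrt((-7.4)^2 + (-0.2)^2) = sqrt(54.8) = 7.4027
|z2| = sqrt((-0.3)^2 + (-6.7)^2) = sqrt(44.98) = 6.7067
z1+z2 = -7.7000 - 6.9000i
|z1+z2| = sqrt(106.9) = 10.3392
|z1|+|z2| = 7.4027 + 6.7067 = 14.1094

|z1+z2| = 10.3392 ≤ |z1|+|z2| = 14.1094 (verified)


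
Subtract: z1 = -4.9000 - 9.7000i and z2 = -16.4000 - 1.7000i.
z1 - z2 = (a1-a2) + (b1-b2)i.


Real: -4.9 + 16.4 = 11.5
Imag: -9.7 + 1.7 = -8

11.5000 - 8.0000i


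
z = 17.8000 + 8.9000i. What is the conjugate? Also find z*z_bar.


z_bar = 17.8000 - 8.9000i
z*z_bar = 17.8^2 + 8.9^2 = 316.84 + 79.21 = 396.05

z_bar = 17.8000 - 8.9000i, z*z_bar = 396.05


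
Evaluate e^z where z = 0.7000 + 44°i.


e^0.7000 = 2.0138
cos(44°) = 0.71934
sin(44°) = 0.69466
Real = 2.0138*0.71934 = 1.4486
Imag = 2.0138*0.69466 = 1.3989

1.4486 + 1.3989i


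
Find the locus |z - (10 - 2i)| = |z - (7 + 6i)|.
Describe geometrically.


Equal distances means the locus is the perpendicular bisector of z1 and z2.
Midpoint = ((10+7)/2, (-2+6)/2) = (8.5000, 2.0000)

Perpendicular bisector through (8.5000, 2.0000)


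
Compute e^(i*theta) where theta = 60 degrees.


cos(60°) = 0.5000
sin(60°) = 0.8660

e^(i*60°) = 0.5000 + 0.8660i


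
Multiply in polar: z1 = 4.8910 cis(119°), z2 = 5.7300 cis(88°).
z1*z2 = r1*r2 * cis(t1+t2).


r = 4.8910 * 5.7300 = 28.0254
theta = 119° + 88° = 207° = 207° (mod 360)

28.0254 cis(207°)


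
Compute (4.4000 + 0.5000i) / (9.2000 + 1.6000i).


Conjugate of z2 = 9.2000 - 1.6000i
Numerator: (4.4000 + 0.5000i)(9.2000 - 1.6000i) = 41.2800 - 2.4400i
Denominator: 9.2^2 + 1.6^2 = 87.2
Result = (41.2800 - 2.4400i)/87.2

0.4734 - 0.0280i


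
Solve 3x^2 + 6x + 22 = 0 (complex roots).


disc = 6^2 - 4*3*22 = 36 - 264 = -228
sqrt(|disc|) = sqrt(228) = 15.0997
Real part = -6/(2*3) = -1.0000
Imag part = 15.0997/(2*3) = 2.5166

-1.0000 ± 2.5166i


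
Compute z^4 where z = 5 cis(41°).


r^4 = 5^4 = 625
n*theta = 4*41° = 164° = 164° (mod 360)
a = 625*cos(164°) = -600.7886
b = 625*sin(164°) = 172.2733

625 cis(164°) = -600.7886 + 172.2733i


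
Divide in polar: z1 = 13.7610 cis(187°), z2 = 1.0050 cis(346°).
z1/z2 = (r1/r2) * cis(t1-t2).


r = 13.7610 / 1.0050 = 13.6925
theta = 187° - 346° = -159° = 201° (mod 360)

13.6925 cis(201°)


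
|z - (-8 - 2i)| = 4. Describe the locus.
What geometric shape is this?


|z - z0| = r is a circle with center z0 and radius r.
Center = (-8, -2), radius = 4

Circle with center (-8, -2) and radius 4


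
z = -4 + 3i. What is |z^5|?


|z| = sqrt(16+9) = sqrt(25) = 5
|z^5| = |z|^5 = 5^5 = 3125

|z^5| = 3125


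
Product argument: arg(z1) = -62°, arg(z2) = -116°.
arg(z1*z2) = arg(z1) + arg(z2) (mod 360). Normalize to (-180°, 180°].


arg(z1*z2) = -62° - 116° = -178°
Normalized to (-180°, 180°]: -178°

-178°


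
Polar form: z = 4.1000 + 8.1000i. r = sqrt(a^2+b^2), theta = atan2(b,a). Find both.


r = sqrt(16.81+65.61) = sqrt(82.42) = 9.0785
theta = atan2(8.1, 4.1) = 63.1527 degrees

r = 9.0785, theta = 63.1527 degrees


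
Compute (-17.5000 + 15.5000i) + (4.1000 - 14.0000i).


Real: -17.5 + 4.1 = -13.4
Imag: 15.5 - 14 = 1.5

-13.4000 + 1.5000i


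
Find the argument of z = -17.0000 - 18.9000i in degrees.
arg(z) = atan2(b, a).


Re = -17, Im = -18.9
arg = atan2(-18.9, -17) = -131.9705 degrees

arg(z) = -131.9705 degrees


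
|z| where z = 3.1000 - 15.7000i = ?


|z| = sqrt(3.1^2 + (-15.7)^2) = sqrt(9.61 + 246.49) = sqrt(256.1) = 16.0031

|z| = 16.0031


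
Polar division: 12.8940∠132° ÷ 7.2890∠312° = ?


r = 12.8940 / 7.2890 = 1.7690
theta = 132° - 312° = -180° = 180° (mod 360)

1.7690 cis(180°)


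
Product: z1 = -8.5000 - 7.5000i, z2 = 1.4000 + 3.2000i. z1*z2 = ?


Real = -8.5*1.4 - (-7.5)*3.2 = -11.9 - (-24) = 12.1
Imag = -8.5*3.2 + 1.4*(-7.5) = -27.2 - (10.5) = -37.7

12.1000 - 37.7000i


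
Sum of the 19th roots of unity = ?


The sum of all 19th roots of unity is 0.
Geometric series: (1 - w^19)/(1 - w) = (1-1)/(1-w) = 0 since w^19 = 1, w ≠ 1.
Alternatively: coefficient of z^18 in z^19 - 1 is 0.

0


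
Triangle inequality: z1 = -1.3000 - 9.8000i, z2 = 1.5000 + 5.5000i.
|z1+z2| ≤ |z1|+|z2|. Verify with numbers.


|z1| = sqrt((-1.3)^2 + (-9.8)^2) = sqrt(97.73) = 9.8858
|z2| = sqrt(1.5^2 + 5.5^2) = sqrt(32.5) = 5.7009
z1+z2 = 0.2000 - 4.3000i
|z1+z2| = sqrt(18.53) = 4.3046
|z1|+|z2| = 9.8858 + 5.7009 = 15.5867

|z1+z2| = 4.3046 ≤ |z1|+|z2| = 15.5867 (verified)


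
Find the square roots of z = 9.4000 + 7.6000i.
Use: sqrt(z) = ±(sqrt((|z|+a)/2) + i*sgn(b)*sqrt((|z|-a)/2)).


|z| = sqrt(88.36+57.76) = 12.0880
sqrt((|z|+a)/2) = sqrt((12.0880+9.4)/2) = sqrt(10.7440) = 3.2778
sqrt((|z|-a)/2) = sqrt((12.0880-9.4)/2) = sqrt(1.3440) = 1.1593

±(3.2778 + 1.1593i) i.e. 3.2778 + 1.1593i and -3.2778 - 1.1593i


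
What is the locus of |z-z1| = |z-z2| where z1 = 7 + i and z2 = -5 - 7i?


Equal distances means the locus is the perpendicular bisector of z1 and z2.
Midpoint = ((7+(-5))/2, (1+(-7))/2) = (1.0000, -3.0000)

Perpendicular bisector through (1.0000, -3.0000)


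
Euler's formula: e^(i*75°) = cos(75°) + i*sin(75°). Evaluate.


cos(75°) = 0.2588
sin(75°) = 0.9659

e^(i*75°) = 0.2588 + 0.9659i


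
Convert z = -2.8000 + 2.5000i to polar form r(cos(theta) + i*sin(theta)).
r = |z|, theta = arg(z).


r = sqrt(7.84+6.25) = sqrt(14.09) = 3.7537
theta = atan2(2.5, -2.8) = 138.2397 degrees

r = 3.7537, theta = 138.2397 degrees


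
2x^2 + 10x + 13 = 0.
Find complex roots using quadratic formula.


disc = 10^2 - 4*2*13 = 100 - 104 = -4
sqrt(|disc|) = sqrt(4) = 2.0000
Real part = -10/(2*2) = -2.5000
Imag part = 2.0000/(2*2) = 0.5000

-2.5000 ± 0.5000i


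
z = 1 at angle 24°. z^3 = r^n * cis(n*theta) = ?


r^3 = 1^3 = 1
n*theta = 3*24° = 72° = 72° (mod 360)
a = 1*cos(72°) = 0.3090
b = 1*sin(72°) = 0.9511

1 cis(72°) = 0.3090 + 0.9511i


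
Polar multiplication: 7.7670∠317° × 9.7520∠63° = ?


r = 7.7670 * 9.7520 = 75.7438
theta = 317° + 63° = 380° = 20° (mod 360)

75.7438 cis(20°)


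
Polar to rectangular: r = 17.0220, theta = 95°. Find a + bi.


a = 17.0220*cos(95°) = 17.0220*(-0.08716) = -1.4836
b = 17.0220*sin(95°) = 17.0220*0.996195 = 16.9572

-1.4836 + 16.9572i


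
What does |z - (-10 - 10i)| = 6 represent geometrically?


|z - z0| = r is a circle with center z0 and radius r.
Center = (-10, -10), radius = 6

Circle with center (-10, -10) and radius 6


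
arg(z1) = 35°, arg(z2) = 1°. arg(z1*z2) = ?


arg(z1*z2) = 35° + 1° = 36°
Normalized to (-180°, 180°]: 36°

36°


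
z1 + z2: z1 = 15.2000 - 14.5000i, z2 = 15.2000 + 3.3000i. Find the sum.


Real: 15.2 + 15.2 = 30.4
Imag: -14.5 + 3.3 = -11.2

30.4000 - 11.2000i


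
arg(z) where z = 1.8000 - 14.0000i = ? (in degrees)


Re = 1.8, Im = -14
arg = atan2(-14, 1.8) = -82.6736 degrees

arg(z) = -82.6736 degrees


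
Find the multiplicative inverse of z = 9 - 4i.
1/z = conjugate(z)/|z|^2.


|z|^2 = 81+16 = 97
1/z = (9 + 4i)/97

1/z = 0.0928 + 0.0412i


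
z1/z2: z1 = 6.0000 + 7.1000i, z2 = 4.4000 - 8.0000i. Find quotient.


Conjugate of z2 = 4.4000 + 8.0000i
Numerator: (6.0000 + 7.1000i)(4.4000 + 8.0000i) = -30.4000 + 79.2400i
Denominator: 4.4^2 + (-8)^2 = 83.36
Result = (-30.4000 + 79.2400i)/83.36

-0.3647 + 0.9506i


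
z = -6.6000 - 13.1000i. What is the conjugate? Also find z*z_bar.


z_bar = -6.6000 + 13.1000i
z*z_bar = (-6.6)^2 + (-13.1)^2 = 43.56 + 171.61 = 215.17

z_bar = -6.6000 + 13.1000i, z*z_bar = 215.17


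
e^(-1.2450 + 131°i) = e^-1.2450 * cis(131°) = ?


e^-1.2450 = 0.2879
cos(131°) = -0.6561
sin(131°) = 0.7547
Real = 0.2879*(-0.6561) = -0.1889
Imag = 0.2879*0.7547 = 0.2173

-0.1889 + 0.2173i


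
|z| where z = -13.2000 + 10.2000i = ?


|z| = sqrt((-13.2)^2 + 10.2^2) = sqrt(174.24 + 104.04) = sqrt(278.28) = 16.6817

|z| = 16.6817


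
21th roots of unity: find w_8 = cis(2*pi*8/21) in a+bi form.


Angle = 360*8/21 = 137.1429°
a = cos(137.1429°) = -0.7331
b = sin(137.1429°) = 0.6802

-0.7331 + 0.6802i


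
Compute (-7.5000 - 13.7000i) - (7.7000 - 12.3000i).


Real: -7.5 - 7.7 = -15.2
Imag: -13.7 + 12.3 = -1.4

-15.2000 - 1.4000i


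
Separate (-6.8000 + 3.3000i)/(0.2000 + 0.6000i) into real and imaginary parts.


Multiply by conjugate: (-6.8000 + 3.3000i)(0.2000 - 0.6000i) / (0.2^2 + 0.6^2)
Numerator real = -6.8*0.2 + 3.3*0.6 = 0.62
Numerator imag = 3.3*0.2 - (-6.8)*0.6 = 4.74
Denominator = 0.4
Re(z) = 0.62/0.4 = 1.5500
Im(z) = 4.74/0.4 = 11.8500

Re(z) = 1.5500, Im(z) = 11.8500


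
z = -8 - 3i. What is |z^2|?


|z| = sqrt(64+9) = sqrt(73) = 8.5440
|z^2| = |z|^2 = (sqrt(73))^2 = 73

|z^2| = 73


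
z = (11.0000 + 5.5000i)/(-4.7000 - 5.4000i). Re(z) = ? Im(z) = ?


Multiply by conjugate: (11.0000 + 5.5000i)(-4.7000 + 5.4000i) / ((-4.7)^2 + (-5.4)^2)
Numerator real = 11*(-4.7) + 5.5*(-5.4) = -81.4
Numerator imag = 5.5*(-4.7) - 11*(-5.4) = 33.55
Denominator = 51.25
Re(z) = -81.4/51.25 = -1.5883
Im(z) = 33.55/51.25 = 0.6546

Re(z) = -1.5883, Im(z) = 0.6546


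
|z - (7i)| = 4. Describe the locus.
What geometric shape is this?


|z - z0| = r is a circle with center z0 and radius r.
Center = (0, 7), radius = 4

Circle with center (0, 7) and radius 4


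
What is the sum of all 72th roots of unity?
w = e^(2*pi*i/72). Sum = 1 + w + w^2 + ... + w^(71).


The sum of all 72th roots of unity is 0.
Geometric series: (1 - w^72)/(1 - w) = (1-1)/(1-w) = 0 since w^72 = 1, w ≠ 1.
Alternatively: coefficient of z^71 in z^72 - 1 is 0.

0


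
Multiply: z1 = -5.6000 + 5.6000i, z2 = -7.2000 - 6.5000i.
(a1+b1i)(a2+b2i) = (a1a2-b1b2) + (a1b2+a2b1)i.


Real = -5.6*(-7.2) - 5.6*(-6.5) = 40.32 - (-36.4) = 76.72
Imag = -5.6*(-6.5) - (7.2)*5.6 = 36.4 - (40.32) = -3.92

76.7200 - 3.9200i


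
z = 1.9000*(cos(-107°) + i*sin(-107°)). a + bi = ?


a = 1.9000*cos(-107°) = 1.9000*(-0.29237) = -0.5555
b = 1.9000*sin(-107°) = 1.9000*(-0.9563) = -1.8170

-0.5555 - 1.8170i


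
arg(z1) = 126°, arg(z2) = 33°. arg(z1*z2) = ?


arg(z1*z2) = 126° + 33° = 159°
Normalized to (-180°, 180°]: 159°

159°


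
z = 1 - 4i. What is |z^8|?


|z| = sqrt(1+16) = sqrt(17) = 4.1231
|z^8| = |z|^8 = (sqrt(17))^8 = 17^4 = 83521

|z^8| = 83521


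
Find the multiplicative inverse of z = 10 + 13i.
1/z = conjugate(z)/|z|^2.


|z|^2 = 100+169 = 269
1/z = (10 - 13i)/269

1/z = 0.0372 - 0.0483i


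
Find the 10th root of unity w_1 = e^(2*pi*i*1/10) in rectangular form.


Angle = 360*1/10 = 36°
a = cos(36°) = 0.8090
b = sin(36°) = 0.5878

0.8090 + 0.5878i


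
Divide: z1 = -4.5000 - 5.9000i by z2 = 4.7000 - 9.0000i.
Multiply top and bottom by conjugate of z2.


Conjugate of z2 = 4.7000 + 9.0000i
Numerator: (-4.5000 - 5.9000i)(4.7000 + 9.0000i) = 31.9500 - 68.2300i
Denominator: 4.7^2 + (-9)^2 = 103.09
Result = (31.9500 - 68.2300i)/103.09

0.3099 - 0.6618i


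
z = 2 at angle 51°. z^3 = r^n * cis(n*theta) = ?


r^3 = 2^3 = 8
n*theta = 3*51° = 153° = 153° (mod 360)
a = 8*cos(153°) = -7.1281
b = 8*sin(153°) = 3.6319

8 cis(153°) = -7.1281 + 3.6319i


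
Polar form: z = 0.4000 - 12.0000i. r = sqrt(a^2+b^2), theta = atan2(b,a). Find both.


r = sqrt(0.16+144) = sqrt(144.16) = 12.0067
theta = atan2(-12, 0.4) = -88.0908 degrees

r = 12.0067, theta = -88.0908 degrees


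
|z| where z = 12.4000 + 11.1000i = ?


|z| = sqrt(12.4^2 + 11.1^2) = sqrt(153.76 + 123.21) = sqrt(276.97) = 16.6424

|z| = 16.6424


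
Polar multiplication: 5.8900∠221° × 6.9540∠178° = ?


r = 5.8900 * 6.9540 = 40.9591
theta = 221° + 178° = 399° = 39° (mod 360)

40.9591 cis(39°)


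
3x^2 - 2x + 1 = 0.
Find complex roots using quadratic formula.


disc = (-2)^2 - 4*3*1 = 4 - 12 = -8
sqrt(|disc|) = sqrt(8) = 2.8284
Real part = 2/(2*3) = 0.3333
Imag part = 2.8284/(2*3) = 0.4714

0.3333 ± 0.4714i


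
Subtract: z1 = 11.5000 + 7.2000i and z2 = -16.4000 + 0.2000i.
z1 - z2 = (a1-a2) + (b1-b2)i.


Real: 11.5 + 16.4 = 27.9
Imag: 7.2 - 0.2 = 7

27.9000 + 7.0000i


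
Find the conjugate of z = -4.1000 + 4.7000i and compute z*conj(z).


z_bar = -4.1000 - 4.7000i
z*z_bar = (-4.1)^2 + 4.7^2 = 16.81 + 22.09 = 38.9

z_bar = -4.1000 - 4.7000i, z*z_bar = 38.9


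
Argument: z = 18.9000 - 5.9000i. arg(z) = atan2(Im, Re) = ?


Re = 18.9, Im = -5.9
arg = atan2(-5.9, 18.9) = -17.3368 degrees

arg(z) = -17.3368 degrees


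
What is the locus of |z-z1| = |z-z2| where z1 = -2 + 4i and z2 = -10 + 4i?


Equal distances means the locus is the perpendicular bisector of z1 and z2.
Midpoint = ((-2+(-10))/2, (4+4)/2) = (-6.0000, 4.0000)

Perpendicular bisector through (-6.0000, 4.0000)


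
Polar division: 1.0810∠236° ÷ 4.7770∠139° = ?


r = 1.0810 / 4.7770 = 0.2263
theta = 236° - 139° = 97° = 97° (mod 360)

0.2263 cis(97°)


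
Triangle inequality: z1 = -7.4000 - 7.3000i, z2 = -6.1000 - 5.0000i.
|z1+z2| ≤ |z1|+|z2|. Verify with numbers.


|z1| = sqrt((-7.4)^2 + (-7.3)^2) = sqrt(108.05) = 10.3947
|z2| = sqrt((-6.1)^2 + (-5)^2) = sqrt(62.21) = 7.8873
z1+z2 = -13.5000 - 12.3000i
|z1+z2| = sqrt(333.54) = 18.2631
|z1|+|z2| = 10.3947 + 7.8873 = 18.2820

|z1+z2| = 18.2631 ≤ |z1|+|z2| = 18.2820 (verified)


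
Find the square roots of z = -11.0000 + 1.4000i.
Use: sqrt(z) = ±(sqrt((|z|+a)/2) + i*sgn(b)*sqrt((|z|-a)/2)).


|z| = sqrt(121+1.96) = 11.0887
sqrt((|z|+a)/2) = sqrt((11.0887+(-11))/2) = sqrt(0.0444) = 0.2106
sqrt((|z|-a)/2) = sqrt((11.0887-(-11))/2) = sqrt(11.0444) = 3.3233

±(0.2106 + 3.3233i) i.e. 0.2106 + 3.3233i and -0.2106 - 3.3233i


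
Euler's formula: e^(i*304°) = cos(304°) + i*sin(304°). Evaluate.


cos(304°) = 0.5592
sin(304°) = -0.8290

e^(i*304°) = 0.5592 - 0.8290i


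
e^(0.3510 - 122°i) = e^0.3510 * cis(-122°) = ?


e^0.3510 = 1.4205
cos(-122°) = -0.5299
sin(-122°) = -0.848
Real = 1.4205*(-0.5299) = -0.7527
Imag = 1.4205*(-0.848) = -1.2046

-0.7527 - 1.2046i


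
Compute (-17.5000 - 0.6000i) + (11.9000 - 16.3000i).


Real: -17.5 + 11.9 = -5.6
Imag: -0.6 - 16.3 = -16.9

-5.6000 - 16.9000i


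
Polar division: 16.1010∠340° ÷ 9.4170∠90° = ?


r = 16.1010 / 9.4170 = 1.7098
theta = 340° - 90° = 250° = 250° (mod 360)

1.7098 cis(250°)


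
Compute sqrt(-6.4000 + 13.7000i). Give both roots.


|z| = sqrt(40.96+187.69) = 15.1212
sqrt((|z|+a)/2) = sqrt((15.1212+(-6.4))/2) = sqrt(4.3606) = 2.0882
sqrt((|z|-a)/2) = sqrt((15.1212-(-6.4))/2) = sqrt(10.7606) = 3.2803

±(2.0882 + 3.2803i) i.e. 2.0882 + 3.2803i and -2.0882 - 3.2803i


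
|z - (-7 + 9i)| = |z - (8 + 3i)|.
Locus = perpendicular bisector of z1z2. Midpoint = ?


Equal distances means the locus is the perpendicular bisector of z1 and z2.
Midpoint = ((-7+8)/2, (9+3)/2) = (0.5000, 6.0000)

Perpendicular bisector through (0.5000, 6.0000)


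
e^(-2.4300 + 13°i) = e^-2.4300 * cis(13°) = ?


e^-2.4300 = 0.08804
cos(13°) = 0.9744
sin(13°) = 0.225
Real = 0.08804*0.9744 = 0.0858
Imag = 0.08804*0.225 = 0.0198

0.0858 + 0.0198i


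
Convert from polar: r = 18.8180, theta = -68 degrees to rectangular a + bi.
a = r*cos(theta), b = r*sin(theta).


a = 18.8180*cos(-68°) = 18.8180*0.3746066 = 7.0493
b = 18.8180*sin(-68°) = 18.8180*(-0.92718) = -17.4477

7.0493 - 17.4477i


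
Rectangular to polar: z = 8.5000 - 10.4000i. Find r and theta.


r = sqrt(72.25+108.16) = sqrt(180.41) = 13.4317
theta = atan2(-10.4, 8.5) = -50.7406 degrees

r = 13.4317, theta = -50.7406 degrees


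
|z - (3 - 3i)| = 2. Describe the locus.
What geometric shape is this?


|z - z0| = r is a circle with center z0 and radius r.
Center = (3, -3), radius = 2

Circle with center (3, -3) and radius 2


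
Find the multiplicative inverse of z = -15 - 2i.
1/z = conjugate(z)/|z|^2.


|z|^2 = 225+4 = 229
1/z = (-15 + 2i)/229

1/z = -0.0655 + 0.0087i


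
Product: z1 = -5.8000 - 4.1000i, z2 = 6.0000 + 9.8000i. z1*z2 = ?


Real = -5.8*6 - (-4.1)*9.8 = -34.8 - (-40.18) = 5.38
Imag = -5.8*9.8 + 6*(-4.1) = -56.84 - (24.6) = -81.44

5.3800 - 81.4400i


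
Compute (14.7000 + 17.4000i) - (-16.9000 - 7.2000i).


Real: 14.7 + 16.9 = 31.6
Imag: 17.4 + 7.2 = 24.6

31.6000 + 24.6000i


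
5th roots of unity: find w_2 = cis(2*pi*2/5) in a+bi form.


Angle = 360*2/5 = 144°
a = cos(144°) = -0.8090
b = sin(144°) = 0.5878

-0.8090 + 0.5878i


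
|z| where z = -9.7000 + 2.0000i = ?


|z| = sqrt((-9.7)^2 + 2^2) = sqrt(94.09 + 4) = sqrt(98.09) = 9.9040

|z| = 9.9040


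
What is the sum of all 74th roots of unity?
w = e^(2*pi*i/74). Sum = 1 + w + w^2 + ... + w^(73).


The sum of all 74th roots of unity is 0.
Geometric series: (1 - w^74)/(1 - w) = (1-1)/(1-w) = 0 since w^74 = 1, w ≠ 1.
Alternatively: coefficient of z^73 in z^74 - 1 is 0.

0


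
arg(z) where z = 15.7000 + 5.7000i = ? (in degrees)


Re = 15.7, Im = 5.7
arg = atan2(5.7, 15.7) = 19.9538 degrees

arg(z) = 19.9538 degrees


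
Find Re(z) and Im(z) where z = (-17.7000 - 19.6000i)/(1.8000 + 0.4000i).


Multiply by conjugate: (-17.7000 - 19.6000i)(1.8000 - 0.4000i) / (1.8^2 + 0.4^2)
Numerator real = -17.7*1.8 - (19.6)*0.4 = -39.7
Numerator imag = -19.6*1.8 - (-17.7)*0.4 = -28.2
Denominator = 3.4
Re(z) = -39.7/3.4 = -11.6765
Im(z) = -28.2/3.4 = -8.2941

Re(z) = -11.6765, Im(z) = -8.2941


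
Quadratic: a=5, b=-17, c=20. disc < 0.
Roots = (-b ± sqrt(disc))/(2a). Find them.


disc = (-17)^2 - 4*5*20 = 289 - 400 = -111
sqrt(|disc|) = sqrt(111) = 10.5357
Real part = 17/(2*5) = 1.7000
Imag part = 10.5357/(2*5) = 1.0536

1.7000 ± 1.0536i


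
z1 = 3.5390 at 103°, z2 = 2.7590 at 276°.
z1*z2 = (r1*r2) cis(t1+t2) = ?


r = 3.5390 * 2.7590 = 9.7641
theta = 103° + 276° = 379° = 19° (mod 360)

9.7641 cis(19°)


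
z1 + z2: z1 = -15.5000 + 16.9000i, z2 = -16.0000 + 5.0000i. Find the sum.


Real: -15.5 - 16 = -31.5
Imag: 16.9 + 5 = 21.9

-31.5000 + 21.9000i


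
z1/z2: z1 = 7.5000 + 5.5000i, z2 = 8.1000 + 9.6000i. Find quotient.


Conjugate of z2 = 8.1000 - 9.6000i
Numerator: (7.5000 + 5.5000i)(8.1000 - 9.6000i) = 113.5500 - 27.4500i
Denominator: 8.1^2 + 9.6^2 = 157.77
Result = (113.5500 - 27.4500i)/157.77

0.7197 - 0.1740i


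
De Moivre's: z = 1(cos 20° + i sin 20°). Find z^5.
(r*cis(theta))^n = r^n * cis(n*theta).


r^5 = 1^5 = 1
n*theta = 5*20° = 100° = 100° (mod 360)
a = 1*cos(100°) = -0.1736
b = 1*sin(100°) = 0.9848

1 cis(100°) = -0.1736 + 0.9848i


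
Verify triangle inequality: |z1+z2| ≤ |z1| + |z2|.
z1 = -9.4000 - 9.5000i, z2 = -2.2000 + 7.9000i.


|z1| = sqrt((-9.4)^2 + (-9.5)^2) = sqrt(178.61) = 13.3645
|z2| = sqrt((-2.2)^2 + 7.9^2) = sqrt(67.25) = 8.2006
z1+z2 = -11.6000 - 1.6000i
|z1+z2| = sqrt(137.12) = 11.7098
|z1|+|z2| = 13.3645 + 8.2006 = 21.5651

|z1+z2| = 11.7098 ≤ |z1|+|z2| = 21.5651 (verified)


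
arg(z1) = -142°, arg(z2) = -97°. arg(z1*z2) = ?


arg(z1*z2) = -142° - 97° = -239°
Normalized to (-180°, 180°]: 121°

121°


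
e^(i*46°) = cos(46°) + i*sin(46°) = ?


cos(46°) = 0.6947
sin(46°) = 0.7193

e^(i*46°) = 0.6947 + 0.7193i


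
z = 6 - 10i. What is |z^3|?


|z| = sqrt(36+100) = sqrt(136) = 11.6619
|z^3| = |z|^3 = (sqrt(136))^3 = 136*sqrt(136)

|z^3| = 136*sqrt(136) ≈ 1586.0189


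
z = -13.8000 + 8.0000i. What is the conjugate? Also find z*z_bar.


z_bar = -13.8000 - 8.0000i
z*z_bar = (-13.8)^2 + 8^2 = 190.44 + 64 = 254.44

z_bar = -13.8000 - 8.0000i, z*z_bar = 254.44


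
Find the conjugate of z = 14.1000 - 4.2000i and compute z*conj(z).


z_bar = 14.1000 + 4.2000i
z*z_bar = 14.1^2 + (-4.2)^2 = 198.81 + 17.64 = 216.45

z_bar = 14.1000 + 4.2000i, z*z_bar = 216.45


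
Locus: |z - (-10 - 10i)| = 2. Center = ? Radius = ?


|z - z0| = r is a circle with center z0 and radius r.
Center = (-10, -10), radius = 2

Circle with center (-10, -10) and radius 2


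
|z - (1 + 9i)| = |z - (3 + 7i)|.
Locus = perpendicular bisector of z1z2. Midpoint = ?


Equal distances means the locus is the perpendicular bisector of z1 and z2.
Midpoint = ((1+3)/2, (9+7)/2) = (2.0000, 8.0000)

Perpendicular bisector through (2.0000, 8.0000)


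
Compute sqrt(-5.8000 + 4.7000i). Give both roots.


|z| = sqrt(33.64+22.09) = 7.4653
sqrt((|z|+a)/2) = sqrt((7.4653+(-5.8))/2) = sqrt(0.8326) = 0.9125
sqrt((|z|-a)/2) = sqrt((7.4653-(-5.8))/2) = sqrt(6.6326) = 2.5754

±(0.9125 + 2.5754i) i.e. 0.9125 + 2.5754i and -0.9125 - 2.5754i


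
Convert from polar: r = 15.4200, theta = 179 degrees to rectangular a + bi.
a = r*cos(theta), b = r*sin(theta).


a = 15.4200*cos(179°) = 15.4200*(-0.99985) = -15.4177
b = 15.4200*sin(179°) = 15.4200*0.01745 = 0.2691

-15.4177 + 0.2691i


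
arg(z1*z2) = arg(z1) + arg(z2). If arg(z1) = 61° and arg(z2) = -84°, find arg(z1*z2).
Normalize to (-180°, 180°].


arg(z1*z2) = 61° - 84° = -23°
Normalized to (-180°, 180°]: -23°

-23°


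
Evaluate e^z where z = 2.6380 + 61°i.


e^2.6380 = 13.9852
cos(61°) = 0.48481
sin(61°) = 0.87462
Real = 13.9852*0.48481 = 6.7802
Imag = 13.9852*0.87462 = 12.2317

6.7802 + 12.2317i


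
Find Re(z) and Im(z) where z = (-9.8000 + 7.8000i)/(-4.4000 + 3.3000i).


Multiply by conjugate: (-9.8000 + 7.8000i)(-4.4000 - 3.3000i) / ((-4.4)^2 + 3.3^2)
Numerator real = -9.8*(-4.4) + 7.8*3.3 = 68.86
Numerator imag = 7.8*(-4.4) - (-9.8)*3.3 = -1.98
Denominator = 30.25
Re(z) = 68.86/30.25 = 2.2764
Im(z) = -1.98/30.25 = -0.0655

Re(z) = 2.2764, Im(z) = -0.0655


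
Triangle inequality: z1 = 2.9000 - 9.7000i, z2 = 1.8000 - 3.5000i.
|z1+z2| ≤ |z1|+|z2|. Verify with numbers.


|z1| = sqrt(2.9^2 + (-9.7)^2) = sqrt(102.5) = 10.1242
|z2| = sqrt(1.8^2 + (-3.5)^2) = sqrt(15.49) = 3.9357
z1+z2 = 4.7000 - 13.2000i
|z1+z2| = sqrt(196.33) = 14.0118
|z1|+|z2| = 10.1242 + 3.9357 = 14.0599

|z1+z2| = 14.0118 ≤ |z1|+|z2| = 14.0599 (verified)


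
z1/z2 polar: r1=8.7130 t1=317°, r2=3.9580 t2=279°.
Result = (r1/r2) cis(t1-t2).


r = 8.7130 / 3.9580 = 2.2014
theta = 317° - 279° = 38° = 38° (mod 360)

2.2014 cis(38°)


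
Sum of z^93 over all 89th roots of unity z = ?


The roots are w_k = w^k with w = e^(2*pi*i/89), and (w^k)^93 = (w^93)^k.
So S = 1 + u + u^2 + ... + u^(88) with u = w^93.
93 = 1*89 + 4, so 93 is not a multiple of 89: u = (w^89)^1 * w^4 = w^4 ≠ 1 (w is a primitive 89th root), while u^89 = (w^89)^93 = 1.
Geometric series: S = (1 - u^89)/(1 - u) = (1 - 1)/(1 - u) = 0

S = 0


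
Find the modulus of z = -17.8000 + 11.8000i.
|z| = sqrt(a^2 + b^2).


|z| = sqrt((-17.8)^2 + 11.8^2) = sqrt(316.84 + 139.24) = sqrt(456.08) = 21.3560

|z| = 21.3560


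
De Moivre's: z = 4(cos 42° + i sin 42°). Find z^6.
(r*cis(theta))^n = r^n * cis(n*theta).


r^6 = 4^6 = 4096
n*theta = 6*42° = 252° = 252° (mod 360)
a = 4096*cos(252°) = -1265.7336
b = 4096*sin(252°) = -3895.5275

4096 cis(252°) = -1265.7336 - 3895.5275i


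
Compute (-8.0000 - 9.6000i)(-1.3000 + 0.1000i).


Real = -8*(-1.3) - (-9.6)*0.1 = 10.4 - (-0.96) = 11.36
Imag = -8*0.1 - (1.3)*(-9.6) = -0.8 + 12.48 = 11.68

11.3600 + 11.6800i


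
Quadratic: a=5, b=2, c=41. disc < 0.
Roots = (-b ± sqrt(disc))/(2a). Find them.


disc = 2^2 - 4*5*41 = 4 - 820 = -816
sqrt(|disc|) = sqrt(816) = 28.5657
Real part = -2/(2*5) = -0.2000
Imag part = 28.5657/(2*5) = 2.8566

-0.2000 ± 2.8566i


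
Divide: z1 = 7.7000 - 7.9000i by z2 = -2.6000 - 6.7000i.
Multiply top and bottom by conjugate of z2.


Conjugate of z2 = -2.6000 + 6.7000i
Numerator: (7.7000 - 7.9000i)(-2.6000 + 6.7000i) = 32.9100 + 72.1300i
Denominator: (-2.6)^2 + (-6.7)^2 = 51.65
Result = (32.9100 + 72.1300i)/51.65

0.6372 + 1.3965i


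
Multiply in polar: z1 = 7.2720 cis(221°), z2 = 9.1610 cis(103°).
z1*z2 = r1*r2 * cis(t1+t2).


r = 7.2720 * 9.1610 = 66.6188
theta = 221° + 103° = 324° = 324° (mod 360)

66.6188 cis(324°)


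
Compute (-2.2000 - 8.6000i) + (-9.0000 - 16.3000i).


Real: -2.2 - 9 = -11.2
Imag: -8.6 - 16.3 = -24.9

-11.2000 - 24.9000i


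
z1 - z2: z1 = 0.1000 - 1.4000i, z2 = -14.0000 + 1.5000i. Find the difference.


Real: 0.1 + 14 = 14.1
Imag: -1.4 - 1.5 = -2.9

14.1000 - 2.9000i
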